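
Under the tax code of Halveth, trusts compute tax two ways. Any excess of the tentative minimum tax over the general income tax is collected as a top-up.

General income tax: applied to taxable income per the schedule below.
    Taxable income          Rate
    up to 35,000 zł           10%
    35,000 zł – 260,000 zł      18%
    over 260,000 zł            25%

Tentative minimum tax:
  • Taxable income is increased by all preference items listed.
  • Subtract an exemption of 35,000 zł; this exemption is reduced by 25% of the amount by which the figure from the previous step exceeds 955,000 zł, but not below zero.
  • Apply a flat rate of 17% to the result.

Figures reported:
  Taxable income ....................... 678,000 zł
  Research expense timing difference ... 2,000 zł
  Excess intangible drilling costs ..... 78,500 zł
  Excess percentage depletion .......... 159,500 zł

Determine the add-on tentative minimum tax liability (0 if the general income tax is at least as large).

General income tax:
  35,000 zł × 10% = 3,500 zł
  225,000 zł × 18% = 40,500 zł
  418,000 zł × 25% = 104,500 zł
  → 148,500 zł

Tentative minimum tax:
  Adjusted income: 678,000 zł + 2,000 zł + 78,500 zł + 159,500 zł = 918,000 zł
  Exemption: 918,000 zł ≤ 955,000 zł, so full 35,000 zł applies
  Base: 918,000 zł − 35,000 zł = 883,000 zł
  883,000 zł × 17% = 150,110 zł

Excess of tentative minimum tax over general income tax: 150,110 zł − 148,500 zł = 1,610 zł.

1,610 zł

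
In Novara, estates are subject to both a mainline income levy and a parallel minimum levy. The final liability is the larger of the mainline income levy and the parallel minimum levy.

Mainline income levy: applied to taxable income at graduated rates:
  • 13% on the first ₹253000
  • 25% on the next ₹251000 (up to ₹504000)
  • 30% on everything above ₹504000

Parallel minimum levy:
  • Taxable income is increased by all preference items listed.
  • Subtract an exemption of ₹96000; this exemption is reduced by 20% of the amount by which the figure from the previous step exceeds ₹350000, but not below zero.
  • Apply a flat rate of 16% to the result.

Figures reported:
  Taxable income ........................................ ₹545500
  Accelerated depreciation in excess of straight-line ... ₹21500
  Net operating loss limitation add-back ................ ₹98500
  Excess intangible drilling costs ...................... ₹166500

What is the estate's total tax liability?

₹133120

Parallel minimum levy:
  Adjusted income: ₹545500 + ₹21500 + ₹98500 + ₹166500 = ₹832000
  Exemption: 20% × (₹832000 − ₹350000) = ₹96400 ≥ ₹96000, so the exemption is fully phased out
  Base: ₹832000 − ₹0 = ₹832000
  ₹832000 × 16% = ₹133120

Mainline income levy:
  ₹253000 × 13% = ₹32890
  ₹251000 × 25% = ₹62750
  ₹41500 × 30% = ₹12450
  → ₹108090

₹133120 > ₹108090, so the parallel minimum levy is the binding amount.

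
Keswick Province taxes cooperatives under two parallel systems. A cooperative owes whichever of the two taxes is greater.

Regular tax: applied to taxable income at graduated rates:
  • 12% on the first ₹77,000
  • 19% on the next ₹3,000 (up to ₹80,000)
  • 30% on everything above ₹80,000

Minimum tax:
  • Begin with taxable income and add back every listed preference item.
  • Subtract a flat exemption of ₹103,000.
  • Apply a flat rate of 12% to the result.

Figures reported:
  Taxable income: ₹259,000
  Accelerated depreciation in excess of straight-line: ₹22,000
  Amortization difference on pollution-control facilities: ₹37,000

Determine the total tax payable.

₹63,510

Regular tax:
  ₹77,000 × 12% = ₹9,240
  ₹3,000 × 19% = ₹570
  ₹179,000 × 30% = ₹53,700
  → ₹63,510

Minimum tax:
  Adjusted income: ₹259,000 + ₹22,000 + ₹37,000 = ₹318,000
  Less exemption ₹103,000 → base ₹215,000
  ₹215,000 × 12% = ₹25,800

₹63,510 > ₹25,800, so the regular tax governs.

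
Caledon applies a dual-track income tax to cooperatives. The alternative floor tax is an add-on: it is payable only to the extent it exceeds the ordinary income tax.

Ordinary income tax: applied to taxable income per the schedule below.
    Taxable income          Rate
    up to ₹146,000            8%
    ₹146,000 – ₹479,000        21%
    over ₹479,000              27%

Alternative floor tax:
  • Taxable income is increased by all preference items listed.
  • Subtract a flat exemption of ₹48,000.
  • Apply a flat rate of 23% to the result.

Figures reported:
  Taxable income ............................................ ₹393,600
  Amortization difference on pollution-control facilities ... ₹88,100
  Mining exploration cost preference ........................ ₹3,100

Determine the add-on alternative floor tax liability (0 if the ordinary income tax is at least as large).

₹36,788

Ordinary income tax:
  ₹146,000 × 8% = ₹11,680
  ₹247,600 × 21% = ₹51,996
  → ₹63,676

Alternative floor tax:
  Adjusted income: ₹393,600 + ₹88,100 + ₹3,100 = ₹484,800
  Less exemption ₹48,000 → base ₹436,800
  ₹436,800 × 23% = ₹100,464

Excess of alternative floor tax over ordinary income tax: ₹100,464 − ₹63,676 = ₹36,788.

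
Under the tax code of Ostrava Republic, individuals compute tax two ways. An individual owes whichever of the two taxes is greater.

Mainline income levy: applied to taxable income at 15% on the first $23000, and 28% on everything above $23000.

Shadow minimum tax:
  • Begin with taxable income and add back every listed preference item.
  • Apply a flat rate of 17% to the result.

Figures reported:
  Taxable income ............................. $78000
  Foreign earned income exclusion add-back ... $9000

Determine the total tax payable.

Mainline income levy:
  $23000 × 15% = $3450
  $55000 × 28% = $15400
  → $18850

Shadow minimum tax:
  Adjusted income: $78000 + $9000 = $87000
  $87000 × 17% = $14790

$18850 > $14790, so the mainline income levy governs.

$18850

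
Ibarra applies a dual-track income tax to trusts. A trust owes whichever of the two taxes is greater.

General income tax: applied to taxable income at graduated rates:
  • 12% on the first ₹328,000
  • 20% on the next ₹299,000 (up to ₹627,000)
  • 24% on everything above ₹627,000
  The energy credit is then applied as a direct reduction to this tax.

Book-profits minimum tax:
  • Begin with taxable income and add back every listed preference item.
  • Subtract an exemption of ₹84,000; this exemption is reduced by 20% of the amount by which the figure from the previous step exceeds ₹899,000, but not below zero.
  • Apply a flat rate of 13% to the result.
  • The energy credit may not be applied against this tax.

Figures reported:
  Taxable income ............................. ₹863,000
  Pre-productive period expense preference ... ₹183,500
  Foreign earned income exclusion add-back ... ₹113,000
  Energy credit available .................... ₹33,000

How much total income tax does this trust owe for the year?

₹146,588

Book-profits minimum tax:
  Adjusted income: ₹863,000 + ₹183,500 + ₹113,000 = ₹1,159,500
  Exemption: ₹84,000 − 20% × (₹1,159,500 − ₹899,000) = ₹84,000 − ₹52,100 = ₹31,900
  Base: ₹1,159,500 − ₹31,900 = ₹1,127,600
  ₹1,127,600 × 13% = ₹146,588

General income tax:
  ₹328,000 × 12% = ₹39,360
  ₹299,000 × 20% = ₹59,800
  ₹236,000 × 24% = ₹56,640
  → ₹155,800
  Less energy credit ₹33,000 → ₹122,800

₹146,588 > ₹122,800, so the book-profits minimum tax is the binding amount.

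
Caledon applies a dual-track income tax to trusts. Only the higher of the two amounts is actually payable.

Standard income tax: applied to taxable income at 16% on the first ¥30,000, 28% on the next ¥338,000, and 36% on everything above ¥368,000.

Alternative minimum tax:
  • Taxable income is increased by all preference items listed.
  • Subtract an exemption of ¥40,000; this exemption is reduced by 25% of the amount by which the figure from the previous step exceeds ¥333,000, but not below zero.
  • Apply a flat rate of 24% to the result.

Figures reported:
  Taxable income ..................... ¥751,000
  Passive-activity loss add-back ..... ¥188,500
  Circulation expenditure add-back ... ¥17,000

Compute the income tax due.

Alternative minimum tax:
  Adjusted income: ¥751,000 + ¥188,500 + ¥17,000 = ¥956,500
  Exemption: 25% × (¥956,500 − ¥333,000) = ¥155,875 ≥ ¥40,000, so the exemption is fully phased out
  Base: ¥956,500 − ¥0 = ¥956,500
  ¥956,500 × 24% = ¥229,560

Standard income tax:
  ¥30,000 × 16% = ¥4,800
  ¥338,000 × 28% = ¥94,640
  ¥383,000 × 36% = ¥137,880
  → ¥237,320

¥237,320 > ¥229,560, so the standard income tax governs.

¥237,320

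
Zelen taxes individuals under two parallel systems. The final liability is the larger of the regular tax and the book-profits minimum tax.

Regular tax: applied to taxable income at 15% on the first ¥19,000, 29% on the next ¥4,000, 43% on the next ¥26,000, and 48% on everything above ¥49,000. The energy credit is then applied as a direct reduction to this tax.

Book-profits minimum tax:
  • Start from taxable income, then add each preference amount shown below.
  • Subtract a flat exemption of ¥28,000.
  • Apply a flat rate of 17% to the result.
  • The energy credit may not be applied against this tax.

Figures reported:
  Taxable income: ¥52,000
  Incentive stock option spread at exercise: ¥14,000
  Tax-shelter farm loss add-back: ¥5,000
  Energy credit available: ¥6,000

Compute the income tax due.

¥10,630

Book-profits minimum tax:
  Adjusted income: ¥52,000 + ¥14,000 + ¥5,000 = ¥71,000
  Less exemption ¥28,000 → base ¥43,000
  ¥43,000 × 17% = ¥7,310

Regular tax:
  ¥19,000 × 15% = ¥2,850
  ¥4,000 × 29% = ¥1,160
  ¥26,000 × 43% = ¥11,180
  ¥3,000 × 48% = ¥1,440
  → ¥16,630
  Less energy credit ¥6,000 → ¥10,630

¥10,630 > ¥7,310, so the regular tax governs.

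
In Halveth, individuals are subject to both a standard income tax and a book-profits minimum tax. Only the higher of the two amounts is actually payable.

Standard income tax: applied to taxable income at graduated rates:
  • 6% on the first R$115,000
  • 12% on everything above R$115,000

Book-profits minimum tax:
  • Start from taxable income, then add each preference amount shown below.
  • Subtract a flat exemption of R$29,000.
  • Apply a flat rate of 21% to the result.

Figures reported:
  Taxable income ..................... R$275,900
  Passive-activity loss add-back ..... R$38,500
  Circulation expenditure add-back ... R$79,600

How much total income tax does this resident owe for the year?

R$76,650

Book-profits minimum tax:
  Adjusted income: R$275,900 + R$38,500 + R$79,600 = R$394,000
  Less exemption R$29,000 → base R$365,000
  R$365,000 × 21% = R$76,650

Standard income tax:
  R$115,000 × 6% = R$6,900
  R$160,900 × 12% = R$19,308
  → R$26,208

R$76,650 > R$26,208, so the book-profits minimum tax is the binding amount.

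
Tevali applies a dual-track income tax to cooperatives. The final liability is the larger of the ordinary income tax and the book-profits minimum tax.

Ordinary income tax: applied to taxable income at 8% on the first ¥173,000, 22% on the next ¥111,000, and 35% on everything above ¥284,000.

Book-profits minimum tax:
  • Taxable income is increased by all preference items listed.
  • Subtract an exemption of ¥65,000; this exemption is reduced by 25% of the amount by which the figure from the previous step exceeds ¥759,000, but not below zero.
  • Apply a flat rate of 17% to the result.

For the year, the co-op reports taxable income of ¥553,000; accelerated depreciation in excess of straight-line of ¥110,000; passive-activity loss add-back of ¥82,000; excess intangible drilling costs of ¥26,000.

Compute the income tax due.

Book-profits minimum tax:
  Adjusted income: ¥553,000 + ¥110,000 + ¥82,000 + ¥26,000 = ¥771,000
  Exemption: ¥65,000 − 25% × (¥771,000 − ¥759,000) = ¥65,000 − ¥3,000 = ¥62,000
  Base: ¥771,000 − ¥62,000 = ¥709,000
  ¥709,000 × 17% = ¥120,530

Ordinary income tax:
  ¥173,000 × 8% = ¥13,840
  ¥111,000 × 22% = ¥24,420
  ¥269,000 × 35% = ¥94,150
  → ¥132,410

¥132,410 > ¥120,530, so the ordinary income tax governs.

¥132,410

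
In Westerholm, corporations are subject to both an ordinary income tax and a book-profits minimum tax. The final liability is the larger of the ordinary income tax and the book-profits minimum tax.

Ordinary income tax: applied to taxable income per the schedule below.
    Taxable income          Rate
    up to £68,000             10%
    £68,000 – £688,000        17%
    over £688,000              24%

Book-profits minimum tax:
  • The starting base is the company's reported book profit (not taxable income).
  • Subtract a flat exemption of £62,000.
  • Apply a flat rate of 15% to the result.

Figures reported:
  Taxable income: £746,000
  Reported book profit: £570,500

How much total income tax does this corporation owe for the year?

Book-profits minimum tax:
  Base (reported book profit): £570,500
  Less exemption £62,000 → base £508,500
  £508,500 × 15% = £76,275

Ordinary income tax:
  £68,000 × 10% = £6,800
  £620,000 × 17% = £105,400
  £58,000 × 24% = £13,920
  → £126,120

£126,120 > £76,275, so the ordinary income tax governs.

£126,120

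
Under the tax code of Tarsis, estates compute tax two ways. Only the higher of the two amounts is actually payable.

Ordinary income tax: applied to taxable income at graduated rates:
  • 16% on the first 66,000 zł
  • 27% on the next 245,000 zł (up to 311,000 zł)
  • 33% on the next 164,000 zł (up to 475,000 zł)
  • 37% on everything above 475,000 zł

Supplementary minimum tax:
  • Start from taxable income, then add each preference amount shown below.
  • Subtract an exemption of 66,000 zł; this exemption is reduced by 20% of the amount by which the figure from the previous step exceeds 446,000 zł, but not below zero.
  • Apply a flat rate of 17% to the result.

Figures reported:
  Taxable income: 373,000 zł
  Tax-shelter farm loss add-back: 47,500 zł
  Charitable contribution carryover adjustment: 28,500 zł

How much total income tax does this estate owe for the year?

Ordinary income tax:
  66,000 zł × 16% = 10,560 zł
  245,000 zł × 27% = 66,150 zł
  62,000 zł × 33% = 20,460 zł
  → 97,170 zł

Supplementary minimum tax:
  Adjusted income: 373,000 zł + 47,500 zł + 28,500 zł = 449,000 zł
  Exemption: 66,000 zł − 20% × (449,000 zł − 446,000 zł) = 66,000 zł − 600 zł = 65,400 zł
  Base: 449,000 zł − 65,400 zł = 383,600 zł
  383,600 zł × 17% = 65,212 zł

97,170 zł > 65,212 zł, so the ordinary income tax governs.

97,170 zł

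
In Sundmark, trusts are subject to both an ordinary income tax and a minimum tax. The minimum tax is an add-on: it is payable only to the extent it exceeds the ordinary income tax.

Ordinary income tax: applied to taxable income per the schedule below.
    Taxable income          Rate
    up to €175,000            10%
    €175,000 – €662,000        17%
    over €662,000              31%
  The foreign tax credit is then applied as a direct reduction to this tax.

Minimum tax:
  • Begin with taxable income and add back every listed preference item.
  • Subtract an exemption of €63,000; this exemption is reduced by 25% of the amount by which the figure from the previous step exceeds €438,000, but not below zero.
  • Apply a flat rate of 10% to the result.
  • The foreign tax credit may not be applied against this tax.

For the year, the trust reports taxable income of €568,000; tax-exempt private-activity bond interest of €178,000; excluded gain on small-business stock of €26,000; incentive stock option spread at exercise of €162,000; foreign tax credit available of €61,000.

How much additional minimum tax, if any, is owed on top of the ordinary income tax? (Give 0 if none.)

€70,090

Minimum tax:
  Adjusted income: €568,000 + €178,000 + €26,000 + €162,000 = €934,000
  Exemption: 25% × (€934,000 − €438,000) = €124,000 ≥ €63,000, so the exemption is fully phased out
  Base: €934,000 − €0 = €934,000
  €934,000 × 10% = €93,400

Ordinary income tax:
  €175,000 × 10% = €17,500
  €393,000 × 17% = €66,810
  → €84,310
  Less foreign tax credit €61,000 → €23,310

Excess of minimum tax over ordinary income tax: €93,400 − €23,310 = €70,090.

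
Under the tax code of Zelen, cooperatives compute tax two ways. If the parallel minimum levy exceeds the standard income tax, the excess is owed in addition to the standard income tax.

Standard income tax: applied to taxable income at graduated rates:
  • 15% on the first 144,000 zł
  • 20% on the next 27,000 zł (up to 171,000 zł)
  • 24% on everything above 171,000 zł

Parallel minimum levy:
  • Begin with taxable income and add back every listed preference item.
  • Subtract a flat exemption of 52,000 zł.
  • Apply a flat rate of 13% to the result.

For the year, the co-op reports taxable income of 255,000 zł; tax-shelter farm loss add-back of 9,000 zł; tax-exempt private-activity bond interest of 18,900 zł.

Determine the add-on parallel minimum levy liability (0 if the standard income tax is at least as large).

Parallel minimum levy:
  Adjusted income: 255,000 zł + 9,000 zł + 18,900 zł = 282,900 zł
  Less exemption 52,000 zł → base 230,900 zł
  230,900 zł × 13% = 30,017 zł

Standard income tax:
  144,000 zł × 15% = 21,600 zł
  27,000 zł × 20% = 5,400 zł
  84,000 zł × 24% = 20,160 zł
  → 47,160 zł

30,017 zł ≤ 47,160 zł, so no add-on is due.

0 zł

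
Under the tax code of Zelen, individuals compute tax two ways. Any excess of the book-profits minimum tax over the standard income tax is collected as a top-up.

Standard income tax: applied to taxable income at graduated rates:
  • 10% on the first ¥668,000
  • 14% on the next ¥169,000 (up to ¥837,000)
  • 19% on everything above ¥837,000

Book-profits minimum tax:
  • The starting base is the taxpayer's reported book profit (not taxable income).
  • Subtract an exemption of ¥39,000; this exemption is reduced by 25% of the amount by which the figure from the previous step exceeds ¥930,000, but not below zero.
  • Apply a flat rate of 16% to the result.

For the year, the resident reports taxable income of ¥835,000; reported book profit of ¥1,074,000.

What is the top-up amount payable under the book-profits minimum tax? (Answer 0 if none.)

¥81,180

Standard income tax:
  ¥668,000 × 10% = ¥66,800
  ¥167,000 × 14% = ¥23,380
  → ¥90,180

Book-profits minimum tax:
  Base (reported book profit): ¥1,074,000
  Exemption: ¥39,000 − 25% × (¥1,074,000 − ¥930,000) = ¥39,000 − ¥36,000 = ¥3,000
  Base: ¥1,074,000 − ¥3,000 = ¥1,071,000
  ¥1,071,000 × 16% = ¥171,360

Excess of book-profits minimum tax over standard income tax: ¥171,360 − ¥90,180 = ¥81,180.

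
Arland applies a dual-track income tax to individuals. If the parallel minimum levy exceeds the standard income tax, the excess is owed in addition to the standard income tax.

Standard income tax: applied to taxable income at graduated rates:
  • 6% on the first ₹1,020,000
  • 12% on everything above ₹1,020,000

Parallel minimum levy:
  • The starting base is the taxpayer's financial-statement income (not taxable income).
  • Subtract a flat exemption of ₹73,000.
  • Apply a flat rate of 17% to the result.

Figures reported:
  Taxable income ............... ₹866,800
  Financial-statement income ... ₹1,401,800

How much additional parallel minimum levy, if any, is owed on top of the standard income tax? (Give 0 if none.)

₹173,888

Parallel minimum levy:
  Base (financial-statement income): ₹1,401,800
  Less exemption ₹73,000 → base ₹1,328,800
  ₹1,328,800 × 17% = ₹225,896

Standard income tax:
  ₹866,800 × 6% = ₹52,008

Excess of parallel minimum levy over standard income tax: ₹225,896 − ₹52,008 = ₹173,888.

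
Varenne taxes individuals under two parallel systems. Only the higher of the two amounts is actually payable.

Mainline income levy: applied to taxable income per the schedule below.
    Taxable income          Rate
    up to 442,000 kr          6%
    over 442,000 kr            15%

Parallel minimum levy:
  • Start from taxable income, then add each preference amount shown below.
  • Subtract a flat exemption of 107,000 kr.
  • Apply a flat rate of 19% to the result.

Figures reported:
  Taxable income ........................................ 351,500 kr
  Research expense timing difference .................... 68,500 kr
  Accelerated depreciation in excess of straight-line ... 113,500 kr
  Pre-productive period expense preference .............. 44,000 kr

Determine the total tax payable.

Mainline income levy:
  351,500 kr × 6% = 21,090 kr

Parallel minimum levy:
  Adjusted income: 351,500 kr + 68,500 kr + 113,500 kr + 44,000 kr = 577,500 kr
  Less exemption 107,000 kr → base 470,500 kr
  470,500 kr × 19% = 89,395 kr

89,395 kr > 21,090 kr, so the parallel minimum levy is the binding amount.

89,395 kr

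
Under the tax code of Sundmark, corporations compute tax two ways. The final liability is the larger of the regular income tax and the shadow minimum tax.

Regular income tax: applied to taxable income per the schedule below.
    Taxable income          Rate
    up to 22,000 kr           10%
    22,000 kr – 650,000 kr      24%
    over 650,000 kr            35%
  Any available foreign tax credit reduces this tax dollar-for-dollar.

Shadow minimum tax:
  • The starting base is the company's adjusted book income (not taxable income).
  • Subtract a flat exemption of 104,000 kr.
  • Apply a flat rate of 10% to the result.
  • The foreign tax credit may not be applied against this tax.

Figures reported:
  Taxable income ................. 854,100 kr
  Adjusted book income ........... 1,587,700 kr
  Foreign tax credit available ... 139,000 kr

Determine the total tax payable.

Regular income tax:
  22,000 kr × 10% = 2,200 kr
  628,000 kr × 24% = 150,720 kr
  204,100 kr × 35% = 71,435 kr
  → 224,355 kr
  Less foreign tax credit 139,000 kr → 85,355 kr

Shadow minimum tax:
  Base (adjusted book income): 1,587,700 kr
  Less exemption 104,000 kr → base 1,483,700 kr
  1,483,700 kr × 10% = 148,370 kr

148,370 kr > 85,355 kr, so the shadow minimum tax is the binding amount.

148,370 kr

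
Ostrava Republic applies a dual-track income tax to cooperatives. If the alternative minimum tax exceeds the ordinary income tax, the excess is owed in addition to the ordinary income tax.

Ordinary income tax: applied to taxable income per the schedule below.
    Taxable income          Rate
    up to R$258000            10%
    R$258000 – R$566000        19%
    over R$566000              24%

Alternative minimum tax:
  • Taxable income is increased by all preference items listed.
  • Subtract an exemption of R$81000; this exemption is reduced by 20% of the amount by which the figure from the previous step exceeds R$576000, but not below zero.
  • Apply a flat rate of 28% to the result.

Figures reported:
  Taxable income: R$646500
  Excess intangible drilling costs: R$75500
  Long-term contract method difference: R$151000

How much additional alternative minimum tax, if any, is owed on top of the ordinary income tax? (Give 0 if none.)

R$134752

Alternative minimum tax:
  Adjusted income: R$646500 + R$75500 + R$151000 = R$873000
  Exemption: R$81000 − 20% × (R$873000 − R$576000) = R$81000 − R$59400 = R$21600
  Base: R$873000 − R$21600 = R$851400
  R$851400 × 28% = R$238392

Ordinary income tax:
  R$258000 × 10% = R$25800
  R$308000 × 19% = R$58520
  R$80500 × 24% = R$19320
  → R$103640

Excess of alternative minimum tax over ordinary income tax: R$238392 − R$103640 = R$134752.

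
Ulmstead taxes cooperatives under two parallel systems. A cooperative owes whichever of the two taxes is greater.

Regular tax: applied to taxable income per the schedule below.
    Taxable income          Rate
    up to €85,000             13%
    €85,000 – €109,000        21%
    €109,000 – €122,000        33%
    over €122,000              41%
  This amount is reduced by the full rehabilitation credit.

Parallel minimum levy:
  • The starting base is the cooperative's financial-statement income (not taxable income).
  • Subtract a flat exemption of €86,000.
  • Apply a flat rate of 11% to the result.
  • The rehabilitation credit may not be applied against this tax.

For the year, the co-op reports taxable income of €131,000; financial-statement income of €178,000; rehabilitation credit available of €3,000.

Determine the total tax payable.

Regular tax:
  €85,000 × 13% = €11,050
  €24,000 × 21% = €5,040
  €13,000 × 33% = €4,290
  €9,000 × 41% = €3,690
  → €24,070
  Less rehabilitation credit €3,000 → €21,070

Parallel minimum levy:
  Base (financial-statement income): €178,000
  Less exemption €86,000 → base €92,000
  €92,000 × 11% = €10,120

€21,070 > €10,120, so the regular tax governs.

€21,070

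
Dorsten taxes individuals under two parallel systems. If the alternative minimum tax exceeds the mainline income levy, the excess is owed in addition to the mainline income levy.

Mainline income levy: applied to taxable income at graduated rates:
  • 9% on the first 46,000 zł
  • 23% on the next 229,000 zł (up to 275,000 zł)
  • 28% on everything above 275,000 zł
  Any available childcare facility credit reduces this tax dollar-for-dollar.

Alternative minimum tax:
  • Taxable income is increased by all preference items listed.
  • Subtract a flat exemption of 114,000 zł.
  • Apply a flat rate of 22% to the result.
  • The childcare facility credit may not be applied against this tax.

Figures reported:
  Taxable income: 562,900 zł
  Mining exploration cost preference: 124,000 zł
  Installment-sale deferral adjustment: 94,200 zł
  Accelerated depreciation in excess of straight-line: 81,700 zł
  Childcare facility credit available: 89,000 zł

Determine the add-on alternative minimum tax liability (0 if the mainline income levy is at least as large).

Alternative minimum tax:
  Adjusted income: 562,900 zł + 124,000 zł + 94,200 zł + 81,700 zł = 862,800 zł
  Less exemption 114,000 zł → base 748,800 zł
  748,800 zł × 22% = 164,736 zł

Mainline income levy:
  46,000 zł × 9% = 4,140 zł
  229,000 zł × 23% = 52,670 zł
  287,900 zł × 28% = 80,612 zł
  → 137,422 zł
  Less childcare facility credit 89,000 zł → 48,422 zł

Excess of alternative minimum tax over mainline income levy: 164,736 zł − 48,422 zł = 116,314 zł.

116,314 zł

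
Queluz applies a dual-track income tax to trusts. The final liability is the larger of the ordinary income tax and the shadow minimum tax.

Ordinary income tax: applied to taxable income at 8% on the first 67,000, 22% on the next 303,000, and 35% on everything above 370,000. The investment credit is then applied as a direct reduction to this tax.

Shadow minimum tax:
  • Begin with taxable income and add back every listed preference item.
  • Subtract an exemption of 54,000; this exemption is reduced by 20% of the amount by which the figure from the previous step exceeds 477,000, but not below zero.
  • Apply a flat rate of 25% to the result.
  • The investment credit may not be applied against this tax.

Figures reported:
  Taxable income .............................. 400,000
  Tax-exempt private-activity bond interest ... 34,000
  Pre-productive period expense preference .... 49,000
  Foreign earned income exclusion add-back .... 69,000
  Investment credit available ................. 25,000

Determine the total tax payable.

128,250

Shadow minimum tax:
  Adjusted income: 400,000 + 34,000 + 49,000 + 69,000 = 552,000
  Exemption: 54,000 − 20% × (552,000 − 477,000) = 54,000 − 15,000 = 39,000
  Base: 552,000 − 39,000 = 513,000
  513,000 × 25% = 128,250

Ordinary income tax:
  67,000 × 8% = 5,360
  303,000 × 22% = 66,660
  30,000 × 35% = 10,500
  → 82,520
  Less investment credit 25,000 → 57,520

128,250 > 57,520, so the shadow minimum tax is the binding amount.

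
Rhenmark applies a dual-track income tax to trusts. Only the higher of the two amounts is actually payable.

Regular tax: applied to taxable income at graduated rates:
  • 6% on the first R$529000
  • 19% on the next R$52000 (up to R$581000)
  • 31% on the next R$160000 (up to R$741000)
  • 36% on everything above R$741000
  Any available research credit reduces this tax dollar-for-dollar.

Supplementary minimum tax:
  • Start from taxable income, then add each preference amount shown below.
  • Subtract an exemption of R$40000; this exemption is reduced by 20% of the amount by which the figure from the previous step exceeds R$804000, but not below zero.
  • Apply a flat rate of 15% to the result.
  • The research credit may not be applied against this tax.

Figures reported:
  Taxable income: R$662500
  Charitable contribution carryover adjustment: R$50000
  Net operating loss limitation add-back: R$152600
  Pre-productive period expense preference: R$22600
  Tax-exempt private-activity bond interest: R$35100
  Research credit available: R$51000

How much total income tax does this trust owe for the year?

Supplementary minimum tax:
  Adjusted income: R$662500 + R$50000 + R$152600 + R$22600 + R$35100 = R$922800
  Exemption: R$40000 − 20% × (R$922800 − R$804000) = R$40000 − R$23760 = R$16240
  Base: R$922800 − R$16240 = R$906560
  R$906560 × 15% = R$135984

Regular tax:
  R$529000 × 6% = R$31740
  R$52000 × 19% = R$9880
  R$81500 × 31% = R$25265
  → R$66885
  Less research credit R$51000 → R$15885

R$135984 > R$15885, so the supplementary minimum tax is the binding amount.

R$135984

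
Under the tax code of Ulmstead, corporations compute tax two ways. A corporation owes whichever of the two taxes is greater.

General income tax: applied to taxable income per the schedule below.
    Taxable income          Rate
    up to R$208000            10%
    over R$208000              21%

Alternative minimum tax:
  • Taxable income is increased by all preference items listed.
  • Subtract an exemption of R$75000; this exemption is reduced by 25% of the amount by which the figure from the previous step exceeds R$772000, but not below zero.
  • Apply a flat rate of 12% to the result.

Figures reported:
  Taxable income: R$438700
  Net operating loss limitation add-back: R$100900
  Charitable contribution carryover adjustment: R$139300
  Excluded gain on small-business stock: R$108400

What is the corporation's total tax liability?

R$85935

Alternative minimum tax:
  Adjusted income: R$438700 + R$100900 + R$139300 + R$108400 = R$787300
  Exemption: R$75000 − 25% × (R$787300 − R$772000) = R$75000 − R$3825 = R$71175
  Base: R$787300 − R$71175 = R$716125
  R$716125 × 12% = R$85935

General income tax:
  R$208000 × 10% = R$20800
  R$230700 × 21% = R$48447
  → R$69247

R$85935 > R$69247, so the alternative minimum tax is the binding amount.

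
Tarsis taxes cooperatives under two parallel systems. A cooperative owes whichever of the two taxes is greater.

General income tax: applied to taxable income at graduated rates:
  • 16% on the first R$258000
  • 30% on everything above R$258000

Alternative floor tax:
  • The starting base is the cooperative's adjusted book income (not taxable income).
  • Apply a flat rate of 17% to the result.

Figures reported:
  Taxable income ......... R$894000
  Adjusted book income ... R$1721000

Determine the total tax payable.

Alternative floor tax:
  Base (adjusted book income): R$1721000
  R$1721000 × 17% = R$292570

General income tax:
  R$258000 × 16% = R$41280
  R$636000 × 30% = R$190800
  → R$232080

R$292570 > R$232080, so the alternative floor tax is the binding amount.

R$292570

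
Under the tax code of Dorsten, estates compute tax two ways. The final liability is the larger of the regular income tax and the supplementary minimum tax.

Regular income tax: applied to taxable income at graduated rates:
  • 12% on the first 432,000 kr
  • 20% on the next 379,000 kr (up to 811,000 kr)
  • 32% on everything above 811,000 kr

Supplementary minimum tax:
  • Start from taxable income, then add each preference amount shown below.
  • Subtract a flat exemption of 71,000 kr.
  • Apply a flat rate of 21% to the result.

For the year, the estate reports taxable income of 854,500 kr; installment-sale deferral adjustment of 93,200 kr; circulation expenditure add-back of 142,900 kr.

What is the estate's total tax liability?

Supplementary minimum tax:
  Adjusted income: 854,500 kr + 93,200 kr + 142,900 kr = 1,090,600 kr
  Less exemption 71,000 kr → base 1,019,600 kr
  1,019,600 kr × 21% = 214,116 kr

Regular income tax:
  432,000 kr × 12% = 51,840 kr
  379,000 kr × 20% = 75,800 kr
  43,500 kr × 32% = 13,920 kr
  → 141,560 kr

214,116 kr > 141,560 kr, so the supplementary minimum tax is the binding amount.

214,116 kr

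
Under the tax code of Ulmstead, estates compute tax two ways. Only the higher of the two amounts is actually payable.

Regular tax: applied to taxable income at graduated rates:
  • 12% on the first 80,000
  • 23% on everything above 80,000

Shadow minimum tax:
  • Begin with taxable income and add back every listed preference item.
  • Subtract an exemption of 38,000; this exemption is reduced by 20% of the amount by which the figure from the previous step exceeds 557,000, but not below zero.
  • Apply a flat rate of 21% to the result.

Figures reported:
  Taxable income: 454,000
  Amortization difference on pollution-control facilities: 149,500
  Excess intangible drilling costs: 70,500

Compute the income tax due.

Regular tax:
  80,000 × 12% = 9,600
  374,000 × 23% = 86,020
  → 95,620

Shadow minimum tax:
  Adjusted income: 454,000 + 149,500 + 70,500 = 674,000
  Exemption: 38,000 − 20% × (674,000 − 557,000) = 38,000 − 23,400 = 14,600
  Base: 674,000 − 14,600 = 659,400
  659,400 × 21% = 138,474

138,474 > 95,620, so the shadow minimum tax is the binding amount.

138,474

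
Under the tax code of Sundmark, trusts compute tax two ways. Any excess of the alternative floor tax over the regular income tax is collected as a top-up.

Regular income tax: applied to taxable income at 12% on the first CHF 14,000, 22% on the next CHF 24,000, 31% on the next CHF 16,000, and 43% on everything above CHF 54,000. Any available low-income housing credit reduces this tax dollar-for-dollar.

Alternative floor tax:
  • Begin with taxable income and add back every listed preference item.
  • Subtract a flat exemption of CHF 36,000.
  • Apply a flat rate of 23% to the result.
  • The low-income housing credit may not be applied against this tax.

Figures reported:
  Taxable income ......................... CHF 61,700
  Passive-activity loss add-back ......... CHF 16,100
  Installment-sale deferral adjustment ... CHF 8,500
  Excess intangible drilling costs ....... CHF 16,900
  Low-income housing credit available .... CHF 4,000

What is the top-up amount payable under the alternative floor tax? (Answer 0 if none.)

Alternative floor tax:
  Adjusted income: CHF 61,700 + CHF 16,100 + CHF 8,500 + CHF 16,900 = CHF 103,200
  Less exemption CHF 36,000 → base CHF 67,200
  CHF 67,200 × 23% = CHF 15,456

Regular income tax:
  CHF 14,000 × 12% = CHF 1,680
  CHF 24,000 × 22% = CHF 5,280
  CHF 16,000 × 31% = CHF 4,960
  CHF 7,700 × 43% = CHF 3,311
  → CHF 15,231
  Less low-income housing credit CHF 4,000 → CHF 11,231

Excess of alternative floor tax over regular income tax: CHF 15,456 − CHF 11,231 = CHF 4,225.

CHF 4,225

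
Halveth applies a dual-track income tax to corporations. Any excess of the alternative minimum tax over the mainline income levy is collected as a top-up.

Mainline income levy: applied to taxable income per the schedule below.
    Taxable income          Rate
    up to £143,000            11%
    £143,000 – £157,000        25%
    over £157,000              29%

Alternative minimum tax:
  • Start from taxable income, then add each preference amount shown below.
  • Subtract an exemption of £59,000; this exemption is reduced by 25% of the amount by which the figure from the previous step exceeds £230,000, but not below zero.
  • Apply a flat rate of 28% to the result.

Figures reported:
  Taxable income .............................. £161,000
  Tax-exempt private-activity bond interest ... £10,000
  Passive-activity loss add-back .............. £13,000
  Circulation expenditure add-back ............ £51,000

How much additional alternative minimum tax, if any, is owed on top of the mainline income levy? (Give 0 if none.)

£29,240

Mainline income levy:
  £143,000 × 11% = £15,730
  £14,000 × 25% = £3,500
  £4,000 × 29% = £1,160
  → £20,390

Alternative minimum tax:
  Adjusted income: £161,000 + £10,000 + £13,000 + £51,000 = £235,000
  Exemption: £59,000 − 25% × (£235,000 − £230,000) = £59,000 − £1,250 = £57,750
  Base: £235,000 − £57,750 = £177,250
  £177,250 × 28% = £49,630

Excess of alternative minimum tax over mainline income levy: £49,630 − £20,390 = £29,240.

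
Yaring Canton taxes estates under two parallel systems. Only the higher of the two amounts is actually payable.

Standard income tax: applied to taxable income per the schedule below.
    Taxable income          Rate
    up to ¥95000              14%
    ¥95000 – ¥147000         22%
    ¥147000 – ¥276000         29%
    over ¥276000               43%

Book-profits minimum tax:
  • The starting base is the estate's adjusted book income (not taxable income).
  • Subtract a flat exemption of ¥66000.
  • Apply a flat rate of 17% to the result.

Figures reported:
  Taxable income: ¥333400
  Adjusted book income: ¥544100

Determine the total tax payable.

¥86832

Book-profits minimum tax:
  Base (adjusted book income): ¥544100
  Less exemption ¥66000 → base ¥478100
  ¥478100 × 17% = ¥81277

Standard income tax:
  ¥95000 × 14% = ¥13300
  ¥52000 × 22% = ¥11440
  ¥129000 × 29% = ¥37410
  ¥57400 × 43% = ¥24682
  → ¥86832

¥86832 > ¥81277, so the standard income tax governs.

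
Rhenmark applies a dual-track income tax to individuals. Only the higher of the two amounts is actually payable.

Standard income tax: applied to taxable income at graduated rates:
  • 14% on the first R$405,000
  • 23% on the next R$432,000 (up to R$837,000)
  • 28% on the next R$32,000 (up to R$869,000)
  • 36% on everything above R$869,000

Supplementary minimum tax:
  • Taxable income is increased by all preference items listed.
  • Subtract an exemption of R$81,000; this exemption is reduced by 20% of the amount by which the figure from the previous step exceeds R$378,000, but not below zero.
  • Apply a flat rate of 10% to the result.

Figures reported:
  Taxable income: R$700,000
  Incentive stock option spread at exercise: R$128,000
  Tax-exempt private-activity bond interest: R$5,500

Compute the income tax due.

Supplementary minimum tax:
  Adjusted income: R$700,000 + R$128,000 + R$5,500 = R$833,500
  Exemption: 20% × (R$833,500 − R$378,000) = R$91,100 ≥ R$81,000, so the exemption is fully phased out
  Base: R$833,500 − R$0 = R$833,500
  R$833,500 × 10% = R$83,350

Standard income tax:
  R$405,000 × 14% = R$56,700
  R$295,000 × 23% = R$67,850
  → R$124,550

R$124,550 > R$83,350, so the standard income tax governs.

R$124,550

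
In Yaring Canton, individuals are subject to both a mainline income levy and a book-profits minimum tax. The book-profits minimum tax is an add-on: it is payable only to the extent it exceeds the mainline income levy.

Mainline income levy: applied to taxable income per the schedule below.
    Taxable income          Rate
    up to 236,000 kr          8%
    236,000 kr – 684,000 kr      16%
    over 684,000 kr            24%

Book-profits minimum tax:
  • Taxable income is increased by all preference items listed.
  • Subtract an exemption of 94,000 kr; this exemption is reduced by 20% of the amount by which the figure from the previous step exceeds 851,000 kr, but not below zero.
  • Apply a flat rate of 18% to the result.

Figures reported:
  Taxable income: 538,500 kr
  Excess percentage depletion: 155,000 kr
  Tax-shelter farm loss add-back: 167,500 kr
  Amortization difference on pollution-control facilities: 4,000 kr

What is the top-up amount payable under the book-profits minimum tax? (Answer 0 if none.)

Book-profits minimum tax:
  Adjusted income: 538,500 kr + 155,000 kr + 167,500 kr + 4,000 kr = 865,000 kr
  Exemption: 94,000 kr − 20% × (865,000 kr − 851,000 kr) = 94,000 kr − 2,800 kr = 91,200 kr
  Base: 865,000 kr − 91,200 kr = 773,800 kr
  773,800 kr × 18% = 139,284 kr

Mainline income levy:
  236,000 kr × 8% = 18,880 kr
  302,500 kr × 16% = 48,400 kr
  → 67,280 kr

Excess of book-profits minimum tax over mainline income levy: 139,284 kr − 67,280 kr = 72,004 kr.

72,004 kr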